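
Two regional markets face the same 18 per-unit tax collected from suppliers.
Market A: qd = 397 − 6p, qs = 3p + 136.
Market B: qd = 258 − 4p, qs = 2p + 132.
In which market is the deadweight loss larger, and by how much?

Market A: pre-tax p* = 29, q* = 223; post-tax q = 187; deadweight loss = 324.
Market B: pre-tax p* = 21, q* = 174; post-tax q = 150; deadweight loss = 216.
Difference: 324 vs 216 → market A is larger by 108.

Market A, by 108.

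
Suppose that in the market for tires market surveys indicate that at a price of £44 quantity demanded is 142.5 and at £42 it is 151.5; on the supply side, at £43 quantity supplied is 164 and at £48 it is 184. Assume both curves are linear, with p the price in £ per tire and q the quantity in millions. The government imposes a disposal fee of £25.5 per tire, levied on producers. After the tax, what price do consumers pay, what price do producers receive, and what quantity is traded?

Consumers pay £53; producers receive £27.5; quantity = 102.

Demand slope: (151.5 − 142.5)/(42 − 44) = -4.5, so qd = 340.5 − 4.5p.
Supply slope: (184 − 164)/(48 − 43) = 4, so qs = 4p − 8.
Without the tax, 340.5 − 4.5p = 4p − 8 gives 8.5p = 348.5, so p* = £41 and q* = 156.
With the tax collected from producers, supply shifts: qs = 4(p − 25.5) − 8.
New equilibrium: consumers pay £53, producers receive £27.5, q = 102. (Wedge: pb − ps = 25.5.)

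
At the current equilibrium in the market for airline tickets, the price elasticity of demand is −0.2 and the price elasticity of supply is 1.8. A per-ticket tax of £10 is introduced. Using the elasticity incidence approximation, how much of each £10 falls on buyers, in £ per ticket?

Incidence ratio: buyers' share ≈ εs / (εs + |εd|) = 1.8 / (1.8 + 0.2) = 0.9.
So buyers bear ≈ 0.9 × £10 = £9; sellers bear £1.

Buyers bear ≈ £9 per ticket.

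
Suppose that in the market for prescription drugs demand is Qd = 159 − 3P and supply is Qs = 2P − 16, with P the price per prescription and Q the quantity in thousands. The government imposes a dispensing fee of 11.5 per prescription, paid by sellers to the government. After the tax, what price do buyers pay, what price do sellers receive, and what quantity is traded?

Without the tax, 159 − 3P = 2P − 16 gives 5P = 175, so P* = 35 and Q* = 54.
With the tax collected from sellers, supply shifts: Qs = 2(P − 11.5) − 16.
New equilibrium: buyers pay 39.6, sellers receive 28.1, Q = 40.2. (Wedge: Pb − Ps = 11.5.)

Buyers pay 39.6; sellers receive 28.1; quantity = 40.2.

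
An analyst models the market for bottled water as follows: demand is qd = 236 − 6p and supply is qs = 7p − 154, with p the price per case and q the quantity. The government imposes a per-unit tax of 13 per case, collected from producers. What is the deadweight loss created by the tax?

Deadweight loss = 273.

Without the tax, 236 − 6p = 7p − 154 gives 13p = 390, so p* = 30 and q* = 56.
With the tax collected from producers, supply shifts: qs = 7(p − 13) − 154.
Solving gives q = 14 with buyers paying 37 and producers receiving 24 (the 13 wedge).
Quantity falls by |ΔQ| = |56 − 14| = 42.
DWL = ½ · t · |ΔQ| = ½ · 13 · 42 = 273.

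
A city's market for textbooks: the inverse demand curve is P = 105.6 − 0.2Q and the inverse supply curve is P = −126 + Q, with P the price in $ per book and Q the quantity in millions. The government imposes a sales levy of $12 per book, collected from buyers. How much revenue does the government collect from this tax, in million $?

Tax revenue = $2196 million.

Inverting to Q(P) form: Qd = 528 − 5P; Qs = P + 126.
Without the tax, 528 − 5P = P + 126 gives 6P = 402, so P* = $67 and Q* = 193.
With the tax collected from buyers, demand (in seller-price terms) shifts: Qd = 528 − 5(P + 12).
Solving gives Q = 183 with buyers paying $69 and sellers receiving $57 (the $12 wedge).
Revenue = t · Q = 12 · 183 = $2196.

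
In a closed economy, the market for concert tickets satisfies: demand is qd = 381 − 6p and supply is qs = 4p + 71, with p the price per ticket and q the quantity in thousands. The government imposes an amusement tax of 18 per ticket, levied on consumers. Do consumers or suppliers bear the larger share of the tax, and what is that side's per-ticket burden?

Without the tax, 381 − 6p = 4p + 71 gives 10p = 310, so p* = 31 and q* = 195.
With the tax collected from consumers, demand (in seller-price terms) shifts: qd = 381 − 6(p + 18).
Solving gives q = 151.8 with consumers paying 38.2 and suppliers receiving 20.2 (the 18 wedge).
Per-ticket burden: consumers 7.2, suppliers 10.8.
Suppliers take the larger share because supply is less price-elastic here (demand slope 6 vs supply slope 4).
The less price-elastic side of the market bears the larger share of a per-unit tax.

Suppliers bear the larger share: 10.8 per ticket.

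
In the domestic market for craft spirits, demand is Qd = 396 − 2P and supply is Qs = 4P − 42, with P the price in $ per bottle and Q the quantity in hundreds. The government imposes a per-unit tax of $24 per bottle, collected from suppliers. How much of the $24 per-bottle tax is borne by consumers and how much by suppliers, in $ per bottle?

Without the tax, 396 − 2P = 4P − 42 gives 6P = 438, so P* = $73 and Q* = 250.
With the tax collected from suppliers, supply shifts: Qs = 4(P − 24) − 42.
Solving gives Q = 218 with consumers paying $89 and suppliers receiving $65 (the $24 wedge).
Burden on consumers: $16; on suppliers: $8. (They sum to $24.)
The less price-elastic side of the market bears the larger share of a per-unit tax.

Consumers bear $16 per bottle; suppliers bear $8 per bottle.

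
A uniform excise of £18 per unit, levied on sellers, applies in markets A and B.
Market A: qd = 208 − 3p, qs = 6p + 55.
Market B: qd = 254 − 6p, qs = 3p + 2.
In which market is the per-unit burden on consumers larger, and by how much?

Market A, by £6.

Market A: pre-tax p* = £17, q* = 157; post-tax q = 121; per-unit burden on consumers = £12.
Market B: pre-tax p* = £28, q* = 86; post-tax q = 50; per-unit burden on consumers = £6.
Difference: £12 vs £6 → market A is larger by £6.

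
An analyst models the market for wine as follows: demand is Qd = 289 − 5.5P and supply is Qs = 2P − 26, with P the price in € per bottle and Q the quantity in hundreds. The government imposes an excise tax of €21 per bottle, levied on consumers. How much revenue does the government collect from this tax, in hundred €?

Tax revenue = €571.2 hundred.

Before the tax: set 289 − 5.5P = 2P − 26 → P* = €42, Q* = 58.
With the tax collected from consumers, demand (in seller-price terms) shifts: Qd = 289 − 5.5(P + 21).
Solving gives Q = 27.2 with consumers paying €47.6 and sellers receiving €26.6 (the €21 wedge).
Revenue = t · Q = 21 · 27.2 = €571.2.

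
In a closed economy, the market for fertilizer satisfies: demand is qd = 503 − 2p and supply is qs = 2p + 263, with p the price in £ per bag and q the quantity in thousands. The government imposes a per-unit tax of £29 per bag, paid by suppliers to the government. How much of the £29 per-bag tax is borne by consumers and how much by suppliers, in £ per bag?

Consumers bear £14.5 per bag; suppliers bear £14.5 per bag.

Before the tax: set 503 − 2p = 2p + 263 → p* = £60, q* = 383.
With the tax collected from suppliers, supply shifts: qs = 2(p − 29) + 263.
New equilibrium: consumers pay £74.5, suppliers receive £45.5, q = 354. (Wedge: pb − ps = 29.)
Burden on consumers: £14.5; on suppliers: £14.5. (They sum to £29.)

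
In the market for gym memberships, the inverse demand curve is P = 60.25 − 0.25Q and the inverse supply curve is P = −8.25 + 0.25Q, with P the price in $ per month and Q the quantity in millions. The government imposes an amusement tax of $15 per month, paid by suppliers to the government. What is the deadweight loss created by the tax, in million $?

Rewrite in direct form: Qd = 241 − 4P and Qs = 4P + 33.
Without the tax, 241 − 4P = 4P + 33 gives 8P = 208, so P* = $26 and Q* = 137.
With the tax collected from suppliers, supply shifts: Qs = 4(P − 15) + 33.
Solving gives Q = 107 with consumers paying $33.5 and suppliers receiving $18.5 (the $15 wedge).
Quantity falls by |ΔQ| = |137 − 107| = 30.
DWL = ½ · t · |ΔQ| = ½ · 15 · 30 = $225.

Deadweight loss = $225 million.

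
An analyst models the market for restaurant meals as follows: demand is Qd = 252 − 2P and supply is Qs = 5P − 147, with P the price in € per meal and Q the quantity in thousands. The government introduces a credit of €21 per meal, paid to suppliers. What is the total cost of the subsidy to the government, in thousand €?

Government outlay = €3528 thousand.

Before the subsidy: set 252 − 2P = 5P − 147 → P* = €57, Q* = 138.
With a per-unit subsidy paid to suppliers, each receives P + 21 per unit sold, so supply becomes Qs = 5(P + 21) − 147.
New equilibrium: consumers pay €42, suppliers receive €63, Q = 168. (Wedge: Pb − Ps = −21.)
Outlay = t · Q = 21 · 168 = €3528.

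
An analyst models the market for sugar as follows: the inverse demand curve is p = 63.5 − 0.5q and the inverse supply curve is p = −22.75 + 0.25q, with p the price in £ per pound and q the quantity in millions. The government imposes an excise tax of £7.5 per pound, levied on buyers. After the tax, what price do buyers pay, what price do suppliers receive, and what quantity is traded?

Inverting to q(p) form: qd = 127 − 2p; qs = 4p + 91.
Before the tax: set 127 − 2p = 4p + 91 → p* = £6, q* = 115.
With the tax collected from buyers, demand (in seller-price terms) shifts: qd = 127 − 2(p + 7.5).
New equilibrium: buyers pay £11, suppliers receive £3.5, q = 105. (Wedge: pb − ps = 7.5.)
The less price-elastic side of the market bears the larger share of a per-unit tax.

Buyers pay £11; suppliers receive £3.5; quantity = 105.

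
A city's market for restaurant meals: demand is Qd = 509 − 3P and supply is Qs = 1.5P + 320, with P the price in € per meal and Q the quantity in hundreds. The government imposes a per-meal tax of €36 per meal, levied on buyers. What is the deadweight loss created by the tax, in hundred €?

Deadweight loss = €648 hundred.

Without the tax, 509 − 3P = 1.5P + 320 gives 4.5P = 189, so P* = €42 and Q* = 383.
With the tax collected from buyers, demand (in seller-price terms) shifts: Qd = 509 − 3(P + 36).
Solving gives Q = 347 with buyers paying €54 and producers receiving €18 (the €36 wedge).
Quantity falls by |ΔQ| = |383 − 347| = 36.
DWL = ½ · t · |ΔQ| = ½ · 36 · 36 = €648.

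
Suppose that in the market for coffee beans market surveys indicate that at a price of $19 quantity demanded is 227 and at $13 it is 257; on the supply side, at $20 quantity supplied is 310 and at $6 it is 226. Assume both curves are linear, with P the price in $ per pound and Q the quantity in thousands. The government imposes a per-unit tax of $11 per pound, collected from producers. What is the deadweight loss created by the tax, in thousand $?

Demand slope: (257 − 227)/(13 − 19) = -5, so Qd = 322 − 5P.
Supply slope: (226 − 310)/(6 − 20) = 6, so Qs = 6P + 190.
Without the tax, 322 − 5P = 6P + 190 gives 11P = 132, so P* = $12 and Q* = 262.
With the tax collected from producers, supply shifts: Qs = 6(P − 11) + 190.
New equilibrium: buyers pay $18, producers receive $7, Q = 232. (Wedge: Pb − Ps = 11.)
Quantity falls by |ΔQ| = |262 − 232| = 30.
DWL = ½ · t · |ΔQ| = ½ · 11 · 30 = $165.

Deadweight loss = $165 thousand.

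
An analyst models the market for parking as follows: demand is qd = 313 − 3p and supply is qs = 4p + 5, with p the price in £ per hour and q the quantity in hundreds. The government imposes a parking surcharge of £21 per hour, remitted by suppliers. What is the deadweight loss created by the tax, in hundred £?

Deadweight loss = £378 hundred.

Before the tax: set 313 − 3p = 4p + 5 → p* = £44, q* = 181.
With the tax collected from suppliers, supply shifts: qs = 4(p − 21) + 5.
Solving gives q = 145 with consumers paying £56 and suppliers receiving £35 (the £21 wedge).
Quantity falls by |ΔQ| = |181 − 145| = 36.
DWL = ½ · t · |ΔQ| = ½ · 21 · 36 = £378.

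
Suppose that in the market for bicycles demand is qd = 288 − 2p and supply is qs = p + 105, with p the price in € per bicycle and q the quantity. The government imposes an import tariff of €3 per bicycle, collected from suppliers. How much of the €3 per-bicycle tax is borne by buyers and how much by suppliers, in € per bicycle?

Without the tax, 288 − 2p = p + 105 gives 3p = 183, so p* = €61 and q* = 166.
With the tax collected from suppliers, supply shifts: qs = (p − 3) + 105.
Solving gives q = 164 with buyers paying €62 and suppliers receiving €59 (the €3 wedge).
Burden on buyers: €1; on suppliers: €2. (They sum to €3.)

Buyers bear €1 per bicycle; suppliers bear €2 per bicycle.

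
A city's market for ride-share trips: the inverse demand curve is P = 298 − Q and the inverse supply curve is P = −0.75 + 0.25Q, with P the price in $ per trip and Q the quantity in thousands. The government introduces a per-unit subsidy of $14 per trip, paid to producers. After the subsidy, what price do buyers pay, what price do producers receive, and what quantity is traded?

Inverting to Q(P) form: Qd = 298 − P; Qs = 4P + 3.
Before the subsidy: set 298 − P = 4P + 3 → P* = $59, Q* = 239.
With a per-unit subsidy paid to producers, each receives P + 14 per unit sold, so supply becomes Qs = 4(P + 14) + 3.
New equilibrium: buyers pay $47.8, producers receive $61.8, Q = 250.2. (Wedge: Pb − Ps = −14.)

Buyers pay $47.8; producers receive $61.8; quantity = 250.2.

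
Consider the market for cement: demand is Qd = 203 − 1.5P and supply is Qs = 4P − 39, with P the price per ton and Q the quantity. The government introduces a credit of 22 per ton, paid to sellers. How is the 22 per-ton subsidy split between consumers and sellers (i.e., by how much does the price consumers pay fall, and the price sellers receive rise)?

Consumers gain 16 per ton; sellers gain 6 per ton.

Without the subsidy, 203 − 1.5P = 4P − 39 gives 5.5P = 242, so P* = 44 and Q* = 137.
With a per-unit subsidy paid to sellers, each receives P + 22 per unit sold, so supply becomes Qs = 4(P + 22) − 39.
Solving gives Q = 161 with consumers paying 28 and sellers receiving 50 (the 22 wedge).
Gain to consumers: 16; to sellers: 6. (They sum to 22.)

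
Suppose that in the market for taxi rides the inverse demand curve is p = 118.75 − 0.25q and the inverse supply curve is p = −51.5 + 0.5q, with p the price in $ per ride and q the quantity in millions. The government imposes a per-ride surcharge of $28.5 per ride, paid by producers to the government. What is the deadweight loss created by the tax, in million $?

Rewrite in direct form: qd = 475 − 4p and qs = 2p + 103.
Without the tax, 475 − 4p = 2p + 103 gives 6p = 372, so p* = $62 and q* = 227.
With the tax collected from producers, supply shifts: qs = 2(p − 28.5) + 103.
New equilibrium: consumers pay $71.5, producers receive $43, q = 189. (Wedge: pb − ps = 28.5.)
Quantity falls by |ΔQ| = |227 − 189| = 38.
DWL = ½ · t · |ΔQ| = ½ · 28.5 · 38 = $541.5.

Deadweight loss = $541.5 million.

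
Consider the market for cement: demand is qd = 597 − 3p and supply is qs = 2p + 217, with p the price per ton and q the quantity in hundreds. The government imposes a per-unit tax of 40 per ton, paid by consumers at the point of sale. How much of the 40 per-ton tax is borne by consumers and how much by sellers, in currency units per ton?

Without the tax, 597 − 3p = 2p + 217 gives 5p = 380, so p* = 76 and q* = 369.
With the tax collected from consumers, demand (in seller-price terms) shifts: qd = 597 − 3(p + 40).
New equilibrium: consumers pay 92, sellers receive 52, q = 321. (Wedge: pb − ps = 40.)
Burden on consumers: 16; on sellers: 24. (They sum to 40.)
The less price-elastic side of the market bears the larger share of a per-unit tax.

Consumers bear 16 per ton; sellers bear 24 per ton.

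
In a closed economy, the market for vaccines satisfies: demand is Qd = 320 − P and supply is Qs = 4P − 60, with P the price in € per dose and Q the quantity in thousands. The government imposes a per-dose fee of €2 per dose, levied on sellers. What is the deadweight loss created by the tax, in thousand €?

Before the tax: set 320 − P = 4P − 60 → P* = €76, Q* = 244.
With the tax collected from sellers, supply shifts: Qs = 4(P − 2) − 60.
New equilibrium: consumers pay €77.6, sellers receive €75.6, Q = 242.4. (Wedge: Pb − Ps = 2.)
Quantity falls by |ΔQ| = |244 − 242.4| = 1.6.
DWL = ½ · t · |ΔQ| = ½ · 2 · 1.6 = €1.6.

Deadweight loss = €1.6 thousand.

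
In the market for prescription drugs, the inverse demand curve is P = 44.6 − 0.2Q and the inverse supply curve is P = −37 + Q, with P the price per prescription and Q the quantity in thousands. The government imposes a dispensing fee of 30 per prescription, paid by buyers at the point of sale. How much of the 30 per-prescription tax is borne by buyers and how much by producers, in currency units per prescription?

Buyers bear 5 per prescription; producers bear 25 per prescription.

Rewrite in direct form: Qd = 223 − 5P and Qs = P + 37.
Before the tax: set 223 − 5P = P + 37 → P* = 31, Q* = 68.
With the tax collected from buyers, demand (in seller-price terms) shifts: Qd = 223 − 5(P + 30).
New equilibrium: buyers pay 36, producers receive 6, Q = 43. (Wedge: Pb − Ps = 30.)
Burden on buyers: 5; on producers: 25. (They sum to 30.)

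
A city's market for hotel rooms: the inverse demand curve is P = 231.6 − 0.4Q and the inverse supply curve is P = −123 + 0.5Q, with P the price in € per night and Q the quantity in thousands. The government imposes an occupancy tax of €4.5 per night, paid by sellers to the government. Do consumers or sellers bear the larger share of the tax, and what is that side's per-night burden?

Sellers bear the larger share: €2.5 per night.

Rewrite in direct form: Qd = 579 − 2.5P and Qs = 2P + 246.
Before the tax: set 579 − 2.5P = 2P + 246 → P* = €74, Q* = 394.
With the tax collected from sellers, supply shifts: Qs = 2(P − 4.5) + 246.
Solving gives Q = 389 with consumers paying €76 and sellers receiving €71.5 (the €4.5 wedge).
Per-night burden: consumers €2, sellers €2.5.
Sellers take the larger share because supply is less price-elastic here (demand slope 2.5 vs supply slope 2).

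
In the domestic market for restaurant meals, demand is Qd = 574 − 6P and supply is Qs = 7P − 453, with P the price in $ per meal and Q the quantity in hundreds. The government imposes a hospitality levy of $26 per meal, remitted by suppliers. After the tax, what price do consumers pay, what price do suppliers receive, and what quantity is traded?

Before the tax: set 574 − 6P = 7P − 453 → P* = $79, Q* = 100.
With the tax collected from suppliers, supply shifts: Qs = 7(P − 26) − 453.
New equilibrium: consumers pay $93, suppliers receive $67, Q = 16. (Wedge: Pb − Ps = 26.)
The less price-elastic side of the market bears the larger share of a per-unit tax.

Consumers pay $93; suppliers receive $67; quantity = 16.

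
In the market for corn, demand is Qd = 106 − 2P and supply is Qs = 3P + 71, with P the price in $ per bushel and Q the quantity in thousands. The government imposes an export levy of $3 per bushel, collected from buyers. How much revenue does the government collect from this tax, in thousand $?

Before the tax: set 106 − 2P = 3P + 71 → P* = $7, Q* = 92.
With the tax collected from buyers, demand (in seller-price terms) shifts: Qd = 106 − 2(P + 3).
New equilibrium: buyers pay $8.8, producers receive $5.8, Q = 88.4. (Wedge: Pb − Ps = 3.)
Revenue = t · Q = 3 · 88.4 = $265.2.

Tax revenue = $265.2 thousand.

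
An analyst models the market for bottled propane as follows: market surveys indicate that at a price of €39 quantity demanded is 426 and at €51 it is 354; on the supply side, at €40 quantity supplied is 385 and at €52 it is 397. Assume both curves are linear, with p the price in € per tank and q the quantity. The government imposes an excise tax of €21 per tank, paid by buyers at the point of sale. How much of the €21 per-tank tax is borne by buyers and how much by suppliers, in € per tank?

Demand slope: (354 − 426)/(51 − 39) = -6, so qd = 660 − 6p.
Supply slope: (397 − 385)/(52 − 40) = 1, so qs = p + 345.
Before the tax: set 660 − 6p = p + 345 → p* = €45, q* = 390.
With the tax collected from buyers, demand (in seller-price terms) shifts: qd = 660 − 6(p + 21).
New equilibrium: buyers pay €48, suppliers receive €27, q = 372. (Wedge: pb − ps = 21.)
Burden on buyers: €3; on suppliers: €18. (They sum to €21.)
The less price-elastic side of the market bears the larger share of a per-unit tax.

Buyers bear €3 per tank; suppliers bear €18 per tank.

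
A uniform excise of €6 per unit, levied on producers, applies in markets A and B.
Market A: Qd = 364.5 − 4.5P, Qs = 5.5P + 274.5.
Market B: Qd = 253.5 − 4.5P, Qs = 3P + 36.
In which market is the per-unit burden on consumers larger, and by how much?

Market A: pre-tax P* = €9, Q* = 324; post-tax Q = 309.15; per-unit burden on consumers = €3.3.
Market B: pre-tax P* = €29, Q* = 123; post-tax Q = 112.2; per-unit burden on consumers = €2.4.
Difference: €3.3 vs €2.4 → market A is larger by €0.9.

Market A, by €0.9.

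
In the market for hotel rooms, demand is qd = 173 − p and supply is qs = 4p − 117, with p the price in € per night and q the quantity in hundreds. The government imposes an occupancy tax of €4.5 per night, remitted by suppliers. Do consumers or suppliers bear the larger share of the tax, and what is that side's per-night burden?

Consumers bear the larger share: €3.6 per night.

Before the tax: set 173 − p = 4p − 117 → p* = €58, q* = 115.
With the tax collected from suppliers, supply shifts: qs = 4(p − 4.5) − 117.
New equilibrium: consumers pay €61.6, suppliers receive €57.1, q = 111.4. (Wedge: pb − ps = 4.5.)
Per-night burden: consumers €3.6, suppliers €0.9.
Consumers take the larger share because demand is less price-elastic here (demand slope 1 vs supply slope 4).
The less price-elastic side of the market bears the larger share of a per-unit tax.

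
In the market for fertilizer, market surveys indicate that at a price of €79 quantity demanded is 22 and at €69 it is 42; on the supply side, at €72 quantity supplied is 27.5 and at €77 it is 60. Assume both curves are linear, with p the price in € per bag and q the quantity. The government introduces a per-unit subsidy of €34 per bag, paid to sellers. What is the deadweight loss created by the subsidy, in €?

Demand slope: (42 − 22)/(69 − 79) = -2, so qd = 180 − 2p.
Supply slope: (60 − 27.5)/(77 − 72) = 6.5, so qs = 6.5p − 440.5.
Without the subsidy, 180 − 2p = 6.5p − 440.5 gives 8.5p = 620.5, so p* = €73 and q* = 34.
With a per-unit subsidy paid to sellers, each receives p + 34 per unit sold, so supply becomes qs = 6.5(p + 34) − 440.5.
New equilibrium: buyers pay €47, sellers receive €81, q = 86. (Wedge: pb − ps = −34.)
Quantity rises by |ΔQ| = |34 − 86| = 52.
DWL = ½ · t · |ΔQ| = ½ · 34 · 52 = €884.

Deadweight loss = €884.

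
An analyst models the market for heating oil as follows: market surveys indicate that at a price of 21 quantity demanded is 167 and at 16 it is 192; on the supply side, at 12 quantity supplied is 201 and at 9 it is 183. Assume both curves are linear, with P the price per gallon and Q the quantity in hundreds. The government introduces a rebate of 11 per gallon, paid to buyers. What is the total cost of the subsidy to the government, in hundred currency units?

Demand slope: (192 − 167)/(16 − 21) = -5, so Qd = 272 − 5P.
Supply slope: (183 − 201)/(9 − 12) = 6, so Qs = 6P + 129.
Without the subsidy, 272 − 5P = 6P + 129 gives 11P = 143, so P* = 13 and Q* = 207.
With a per-unit subsidy paid to buyers, each effectively pays P − 11, so demand becomes Qd = 272 − 5(P − 11).
New equilibrium: buyers pay 7, producers receive 18, Q = 237. (Wedge: Pb − Ps = −11.)
Outlay = t · Q = 11 · 237 = 2607.

Government outlay = 2607 hundred.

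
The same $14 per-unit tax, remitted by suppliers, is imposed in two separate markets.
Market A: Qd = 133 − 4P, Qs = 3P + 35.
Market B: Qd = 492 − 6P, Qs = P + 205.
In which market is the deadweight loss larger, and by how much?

Market A: pre-tax P* = $14, Q* = 77; post-tax Q = 53; deadweight loss = $168.
Market B: pre-tax P* = $41, Q* = 246; post-tax Q = 234; deadweight loss = $84.
Difference: $168 vs $84 → market A is larger by $84.

Market A, by $84.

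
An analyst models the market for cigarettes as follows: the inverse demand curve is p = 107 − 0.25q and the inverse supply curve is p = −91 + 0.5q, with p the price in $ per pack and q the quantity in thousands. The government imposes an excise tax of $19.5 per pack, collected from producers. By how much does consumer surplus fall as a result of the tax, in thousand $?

Rewrite in direct form: qd = 428 − 4p and qs = 2p + 182.
Before the tax: set 428 − 4p = 2p + 182 → p* = $41, q* = 264.
With the tax collected from producers, supply shifts: qs = 2(p − 19.5) + 182.
Solving gives q = 238 with buyers paying $47.5 and producers receiving $28 (the $19.5 wedge).
ΔCS is the trapezoid between Q = 238 and Q = 264 of height $6.5: ½ · (264 + 238) · 6.5 = $1631.5.

Consumer surplus falls by $1631.5 thousand.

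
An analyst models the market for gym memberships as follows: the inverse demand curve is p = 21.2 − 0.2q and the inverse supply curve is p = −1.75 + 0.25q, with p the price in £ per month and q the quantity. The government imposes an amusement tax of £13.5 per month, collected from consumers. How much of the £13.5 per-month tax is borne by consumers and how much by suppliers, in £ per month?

Inverting to q(p) form: qd = 106 − 5p; qs = 4p + 7.
Without the tax, 106 − 5p = 4p + 7 gives 9p = 99, so p* = £11 and q* = 51.
With the tax collected from consumers, demand (in seller-price terms) shifts: qd = 106 − 5(p + 13.5).
New equilibrium: consumers pay £17, suppliers receive £3.5, q = 21. (Wedge: pb − ps = 13.5.)
Burden on consumers: £6; on suppliers: £7.5. (They sum to £13.5.)
The less price-elastic side of the market bears the larger share of a per-unit tax.

Consumers bear £6 per month; suppliers bear £7.5 per month.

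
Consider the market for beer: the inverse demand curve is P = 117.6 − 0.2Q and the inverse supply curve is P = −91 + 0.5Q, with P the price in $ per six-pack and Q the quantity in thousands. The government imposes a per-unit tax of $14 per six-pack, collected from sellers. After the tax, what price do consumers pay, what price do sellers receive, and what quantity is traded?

Consumers pay $62; sellers receive $48; quantity = 278.

Inverting to Q(P) form: Qd = 588 − 5P; Qs = 2P + 182.
Without the tax, 588 − 5P = 2P + 182 gives 7P = 406, so P* = $58 and Q* = 298.
With the tax collected from sellers, supply shifts: Qs = 2(P − 14) + 182.
Solving gives Q = 278 with consumers paying $62 and sellers receiving $48 (the $14 wedge).
The less price-elastic side of the market bears the larger share of a per-unit tax.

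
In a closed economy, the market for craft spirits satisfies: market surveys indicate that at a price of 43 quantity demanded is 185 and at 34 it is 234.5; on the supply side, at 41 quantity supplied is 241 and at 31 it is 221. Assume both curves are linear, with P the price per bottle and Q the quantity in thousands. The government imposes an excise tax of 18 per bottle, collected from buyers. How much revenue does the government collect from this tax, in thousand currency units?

Demand slope: (234.5 − 185)/(34 − 43) = -5.5, so Qd = 421.5 − 5.5P.
Supply slope: (221 − 241)/(31 − 41) = 2, so Qs = 2P + 159.
Without the tax, 421.5 − 5.5P = 2P + 159 gives 7.5P = 262.5, so P* = 35 and Q* = 229.
With the tax collected from buyers, demand (in seller-price terms) shifts: Qd = 421.5 − 5.5(P + 18).
Solving gives Q = 202.6 with buyers paying 39.8 and producers receiving 21.8 (the 18 wedge).
Revenue = t · Q = 18 · 202.6 = 3646.8.

Tax revenue = 3646.8 thousand.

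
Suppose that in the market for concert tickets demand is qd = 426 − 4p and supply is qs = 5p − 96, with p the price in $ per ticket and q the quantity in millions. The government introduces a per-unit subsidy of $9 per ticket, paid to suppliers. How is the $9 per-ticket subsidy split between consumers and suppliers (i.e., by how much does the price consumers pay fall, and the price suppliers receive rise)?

Consumers gain $5 per ticket; suppliers gain $4 per ticket.

Without the subsidy, 426 − 4p = 5p − 96 gives 9p = 522, so p* = $58 and q* = 194.
With a per-unit subsidy paid to suppliers, each receives p + 9 per unit sold, so supply becomes qs = 5(p + 9) − 96.
Solving gives q = 214 with consumers paying $53 and suppliers receiving $62 (the $9 wedge).
Gain to consumers: $5; to suppliers: $4. (They sum to $9.)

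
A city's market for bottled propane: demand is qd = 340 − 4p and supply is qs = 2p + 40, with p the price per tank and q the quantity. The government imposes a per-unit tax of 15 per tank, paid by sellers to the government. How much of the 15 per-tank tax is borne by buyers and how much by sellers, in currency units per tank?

Buyers bear 5 per tank; sellers bear 10 per tank.

Before the tax: set 340 − 4p = 2p + 40 → p* = 50, q* = 140.
With the tax collected from sellers, supply shifts: qs = 2(p − 15) + 40.
New equilibrium: buyers pay 55, sellers receive 40, q = 120. (Wedge: pb − ps = 15.)
Burden on buyers: 5; on sellers: 10. (They sum to 15.)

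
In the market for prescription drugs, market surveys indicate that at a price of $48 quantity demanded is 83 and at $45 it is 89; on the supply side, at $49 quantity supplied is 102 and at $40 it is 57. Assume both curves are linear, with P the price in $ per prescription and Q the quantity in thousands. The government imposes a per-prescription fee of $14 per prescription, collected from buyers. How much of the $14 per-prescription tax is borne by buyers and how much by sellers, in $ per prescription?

Buyers bear $10 per prescription; sellers bear $4 per prescription.

Demand slope: (89 − 83)/(45 − 48) = -2, so Qd = 179 − 2P.
Supply slope: (57 − 102)/(40 − 49) = 5, so Qs = 5P − 143.
Without the tax, 179 − 2P = 5P − 143 gives 7P = 322, so P* = $46 and Q* = 87.
With the tax collected from buyers, demand (in seller-price terms) shifts: Qd = 179 − 2(P + 14).
New equilibrium: buyers pay $56, sellers receive $42, Q = 67. (Wedge: Pb − Ps = 14.)
Burden on buyers: $10; on sellers: $4. (They sum to $14.)
The less price-elastic side of the market bears the larger share of a per-unit tax.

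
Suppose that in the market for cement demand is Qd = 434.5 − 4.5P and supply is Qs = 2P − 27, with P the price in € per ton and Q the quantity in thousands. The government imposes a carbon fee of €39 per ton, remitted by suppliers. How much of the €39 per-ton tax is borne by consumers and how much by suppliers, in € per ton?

Without the tax, 434.5 − 4.5P = 2P − 27 gives 6.5P = 461.5, so P* = €71 and Q* = 115.
With the tax collected from suppliers, supply shifts: Qs = 2(P − 39) − 27.
New equilibrium: consumers pay €83, suppliers receive €44, Q = 61. (Wedge: Pb − Ps = 39.)
Burden on consumers: €12; on suppliers: €27. (They sum to €39.)

Consumers bear €12 per ton; suppliers bear €27 per ton.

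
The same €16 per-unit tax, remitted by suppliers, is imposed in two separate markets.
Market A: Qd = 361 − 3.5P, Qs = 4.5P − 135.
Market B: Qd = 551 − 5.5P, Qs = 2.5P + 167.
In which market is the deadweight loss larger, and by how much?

Market A: pre-tax P* = €62, Q* = 144; post-tax Q = 112.5; deadweight loss = €252.
Market B: pre-tax P* = €48, Q* = 287; post-tax Q = 259.5; deadweight loss = €220.
Difference: €252 vs €220 → market A is larger by €32.

Market A, by €32.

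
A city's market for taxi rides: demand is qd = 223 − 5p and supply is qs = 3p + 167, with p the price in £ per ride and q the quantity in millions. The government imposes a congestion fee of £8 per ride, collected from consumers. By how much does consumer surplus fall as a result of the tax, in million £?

Before the tax: set 223 − 5p = 3p + 167 → p* = £7, q* = 188.
With the tax collected from consumers, demand (in seller-price terms) shifts: qd = 223 − 5(p + 8).
New equilibrium: consumers pay £10, sellers receive £2, q = 173. (Wedge: pb − ps = 8.)
ΔCS is the trapezoid between Q = 173 and Q = 188 of height £3: ½ · (188 + 173) · 3 = £541.5.

Consumer surplus falls by £541.5 million.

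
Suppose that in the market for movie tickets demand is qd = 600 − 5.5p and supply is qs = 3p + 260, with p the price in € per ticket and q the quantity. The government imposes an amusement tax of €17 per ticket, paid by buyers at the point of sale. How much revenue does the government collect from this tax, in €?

Tax revenue = €5899.

Without the tax, 600 − 5.5p = 3p + 260 gives 8.5p = 340, so p* = €40 and q* = 380.
With the tax collected from buyers, demand (in seller-price terms) shifts: qd = 600 − 5.5(p + 17).
Solving gives q = 347 with buyers paying €46 and producers receiving €29 (the €17 wedge).
Revenue = t · Q = 17 · 347 = €5899.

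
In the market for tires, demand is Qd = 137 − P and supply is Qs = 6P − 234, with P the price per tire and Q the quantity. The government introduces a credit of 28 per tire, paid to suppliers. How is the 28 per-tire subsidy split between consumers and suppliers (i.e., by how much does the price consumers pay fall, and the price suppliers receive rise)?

Without the subsidy, 137 − P = 6P − 234 gives 7P = 371, so P* = 53 and Q* = 84.
With a per-unit subsidy paid to suppliers, each receives P + 28 per unit sold, so supply becomes Qs = 6(P + 28) − 234.
New equilibrium: consumers pay 29, suppliers receive 57, Q = 108. (Wedge: Pb − Ps = −28.)
Gain to consumers: 24; to suppliers: 4. (They sum to 28.)

Consumers gain 24 per tire; suppliers gain 4 per tire.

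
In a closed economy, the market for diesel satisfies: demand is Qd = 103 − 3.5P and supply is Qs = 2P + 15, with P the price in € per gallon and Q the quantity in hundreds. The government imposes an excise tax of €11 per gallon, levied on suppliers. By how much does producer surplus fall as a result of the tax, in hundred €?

Without the tax, 103 − 3.5P = 2P + 15 gives 5.5P = 88, so P* = €16 and Q* = 47.
With the tax collected from suppliers, supply shifts: Qs = 2(P − 11) + 15.
New equilibrium: buyers pay €20, suppliers receive €9, Q = 33. (Wedge: Pb − Ps = 11.)
ΔPS is the trapezoid between Q = 33 and Q = 47 of height €7: ½ · (47 + 33) · 7 = €280.

Producer surplus falls by €280 hundred.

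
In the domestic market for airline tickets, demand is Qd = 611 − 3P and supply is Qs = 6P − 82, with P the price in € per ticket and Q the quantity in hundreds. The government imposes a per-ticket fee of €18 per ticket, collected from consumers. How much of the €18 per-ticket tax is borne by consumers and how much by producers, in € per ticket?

Consumers bear €12 per ticket; producers bear €6 per ticket.

Without the tax, 611 − 3P = 6P − 82 gives 9P = 693, so P* = €77 and Q* = 380.
With the tax collected from consumers, demand (in seller-price terms) shifts: Qd = 611 − 3(P + 18).
Solving gives Q = 344 with consumers paying €89 and producers receiving €71 (the €18 wedge).
Burden on consumers: €12; on producers: €6. (They sum to €18.)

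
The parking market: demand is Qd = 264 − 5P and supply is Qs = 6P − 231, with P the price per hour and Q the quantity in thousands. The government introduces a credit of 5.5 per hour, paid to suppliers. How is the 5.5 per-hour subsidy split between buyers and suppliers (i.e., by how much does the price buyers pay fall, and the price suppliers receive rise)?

Buyers gain 3 per hour; suppliers gain 2.5 per hour.

Without the subsidy, 264 − 5P = 6P − 231 gives 11P = 495, so P* = 45 and Q* = 39.
With a per-unit subsidy paid to suppliers, each receives P + 5.5 per unit sold, so supply becomes Qs = 6(P + 5.5) − 231.
New equilibrium: buyers pay 42, suppliers receive 47.5, Q = 54. (Wedge: Pb − Ps = −5.5.)
Gain to buyers: 3; to suppliers: 2.5. (They sum to 5.5.)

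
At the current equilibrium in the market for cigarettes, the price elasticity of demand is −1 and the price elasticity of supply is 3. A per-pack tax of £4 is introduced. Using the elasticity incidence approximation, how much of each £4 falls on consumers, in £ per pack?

Consumers bear ≈ £3 per pack.

Incidence ratio: consumers' share ≈ εs / (εs + |εd|) = 3 / (3 + 1) = 0.75.
So consumers bear ≈ 0.75 × £4 = £3; suppliers bear £1.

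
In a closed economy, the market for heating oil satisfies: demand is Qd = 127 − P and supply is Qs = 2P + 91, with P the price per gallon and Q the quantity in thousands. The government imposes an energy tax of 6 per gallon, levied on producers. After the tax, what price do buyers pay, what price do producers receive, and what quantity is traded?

Buyers pay 16; producers receive 10; quantity = 111.

Before the tax: set 127 − P = 2P + 91 → P* = 12, Q* = 115.
With the tax collected from producers, supply shifts: Qs = 2(P − 6) + 91.
New equilibrium: buyers pay 16, producers receive 10, Q = 111. (Wedge: Pb − Ps = 6.)
The less price-elastic side of the market bears the larger share of a per-unit tax.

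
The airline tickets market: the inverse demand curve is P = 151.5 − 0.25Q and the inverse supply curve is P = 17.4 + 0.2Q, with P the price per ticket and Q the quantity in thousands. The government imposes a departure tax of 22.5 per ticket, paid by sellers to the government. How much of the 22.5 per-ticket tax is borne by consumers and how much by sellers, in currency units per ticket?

Rewrite in direct form: Qd = 606 − 4P and Qs = 5P − 87.
Without the tax, 606 − 4P = 5P − 87 gives 9P = 693, so P* = 77 and Q* = 298.
With the tax collected from sellers, supply shifts: Qs = 5(P − 22.5) − 87.
Solving gives Q = 248 with consumers paying 89.5 and sellers receiving 67 (the 22.5 wedge).
Burden on consumers: 12.5; on sellers: 10. (They sum to 22.5.)

Consumers bear 12.5 per ticket; sellers bear 10 per ticket.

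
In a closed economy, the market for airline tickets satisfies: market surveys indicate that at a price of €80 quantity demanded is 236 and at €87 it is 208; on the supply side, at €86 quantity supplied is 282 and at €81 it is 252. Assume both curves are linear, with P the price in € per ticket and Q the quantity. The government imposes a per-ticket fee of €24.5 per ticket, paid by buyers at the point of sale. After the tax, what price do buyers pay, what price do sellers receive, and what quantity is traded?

Demand slope: (208 − 236)/(87 − 80) = -4, so Qd = 556 − 4P.
Supply slope: (252 − 282)/(81 − 86) = 6, so Qs = 6P − 234.
Before the tax: set 556 − 4P = 6P − 234 → P* = €79, Q* = 240.
With the tax collected from buyers, demand (in seller-price terms) shifts: Qd = 556 − 4(P + 24.5).
Solving gives Q = 181.2 with buyers paying €93.7 and sellers receiving €69.2 (the €24.5 wedge).
The less price-elastic side of the market bears the larger share of a per-unit tax.

Buyers pay €93.7; sellers receive €69.2; quantity = 181.2.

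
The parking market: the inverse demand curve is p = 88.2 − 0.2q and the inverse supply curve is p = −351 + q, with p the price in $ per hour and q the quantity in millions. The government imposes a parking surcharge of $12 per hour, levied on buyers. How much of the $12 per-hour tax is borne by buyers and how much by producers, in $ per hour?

Buyers bear $2 per hour; producers bear $10 per hour.

Rewrite in direct form: qd = 441 − 5p and qs = p + 351.
Before the tax: set 441 − 5p = p + 351 → p* = $15, q* = 366.
With the tax collected from buyers, demand (in seller-price terms) shifts: qd = 441 − 5(p + 12).
Solving gives q = 356 with buyers paying $17 and producers receiving $5 (the $12 wedge).
Burden on buyers: $2; on producers: $10. (They sum to $12.)
The less price-elastic side of the market bears the larger share of a per-unit tax.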